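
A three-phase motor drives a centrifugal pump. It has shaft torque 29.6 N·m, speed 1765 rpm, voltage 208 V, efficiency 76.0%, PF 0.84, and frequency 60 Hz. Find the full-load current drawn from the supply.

ω = 2π×1765/60 = 184.8 rad/s; P_out = τω = 29.6 × 184.8 = 5470 W
P_in = P_out / η = 5470 / 0.760 = 7197 W
I_L = P_in / (√3·V_L·cosφ) = 7197 / (1.732 × 208 × 0.84) = 23.8 A

23.8 A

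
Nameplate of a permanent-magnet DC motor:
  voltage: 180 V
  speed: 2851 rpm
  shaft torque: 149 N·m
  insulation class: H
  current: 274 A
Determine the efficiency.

90.2 %

ω = 2π × 2851/60 = 298.6 rad/s; P_out = τω = 149 × 298.6 = 44491 W
P_in = V·I = 180 × 274 = 49320 W
η = P_out / P_in = 44491 / 49320 = 0.902 = 90.2%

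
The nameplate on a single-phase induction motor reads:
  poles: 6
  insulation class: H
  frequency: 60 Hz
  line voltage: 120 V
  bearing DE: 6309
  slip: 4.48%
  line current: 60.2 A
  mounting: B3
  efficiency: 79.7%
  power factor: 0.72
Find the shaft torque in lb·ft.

25.5 lb·ft

P_in = V·I·cosφ = 120 × 60.2 × 0.72 = 5201 W
P_out = η·P_in = 0.797 × 5201 = 4145 W
n_s = 120×60/6 = 1200 rpm; n = 1200×(1−0.0448) = 1146 rpm
ω = 2π×1146/60 = 120 rad/s
τ = P_out/ω = 4145/120 = 34.54 N·m
In lb·ft: 34.54/1.356 = 25.5 lb·ft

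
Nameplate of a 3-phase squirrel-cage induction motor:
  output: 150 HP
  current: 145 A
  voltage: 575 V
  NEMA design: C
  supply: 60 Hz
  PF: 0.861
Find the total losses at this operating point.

12400 W

P_in = √3·V·I·cosφ = 1.732×575×145×0.861 = 124333 W
P_out = 150×746 = 111900 W
Losses = P_in − P_out = 124333 − 111900 = 12433 W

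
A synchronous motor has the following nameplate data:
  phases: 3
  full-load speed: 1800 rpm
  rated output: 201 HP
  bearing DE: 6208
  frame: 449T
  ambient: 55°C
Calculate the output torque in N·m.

P_out = 201 × 746 = 149946 W
ω = 2π × 1800/60 = 188.5 rad/s
τ = P_out/ω = 149946/188.5 = 795 N·m

795 N·m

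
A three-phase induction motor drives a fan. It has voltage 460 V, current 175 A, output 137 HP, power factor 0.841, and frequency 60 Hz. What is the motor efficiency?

87.2 %

P_out = 137 × 746 = 102202 W
P_in = √3·V_L·I_L·cosφ = 1.732 × 460 × 175 × 0.841 = 117257 W
η = P_out / P_in = 102202 / 117257 = 0.872 = 87.2%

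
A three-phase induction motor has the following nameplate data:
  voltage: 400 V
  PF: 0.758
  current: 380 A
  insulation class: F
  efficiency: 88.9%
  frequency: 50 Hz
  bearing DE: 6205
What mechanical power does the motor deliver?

177 kW

P_in = √3·V·I·cosφ = 1.732 × 400 × 380 × 0.758 = 199554 W
P_out = η·P_in = 0.889 × 199554 = 177404 W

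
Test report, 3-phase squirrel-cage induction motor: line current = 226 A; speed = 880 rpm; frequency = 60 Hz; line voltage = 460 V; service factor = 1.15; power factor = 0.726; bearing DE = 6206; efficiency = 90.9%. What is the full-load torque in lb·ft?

P_in = √3·V·I·cosφ = 1.732 × 460 × 226 × 0.726 = 130723 W
P_out = η·P_in = 0.909 × 130723 = 118827 W
n = 880 rpm
ω = 2π×880/60 = 92.15 rad/s
τ = P_out/ω = 118827/92.15 = 1289 N·m
In lb·ft: 1289/1.356 = 951 lb·ft

951 lb·ft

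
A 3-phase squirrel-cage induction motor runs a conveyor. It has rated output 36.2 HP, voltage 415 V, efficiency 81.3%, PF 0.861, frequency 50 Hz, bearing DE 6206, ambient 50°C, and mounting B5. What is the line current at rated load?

P_out = 36.2 × 746 = 27005 W
P_in = P_out / η = 27005 / 0.813 = 33216 W
I_L = P_in / (√3·V_L·cosφ) = 33216 / (1.732 × 415 × 0.861) = 53.7 A

53.7 A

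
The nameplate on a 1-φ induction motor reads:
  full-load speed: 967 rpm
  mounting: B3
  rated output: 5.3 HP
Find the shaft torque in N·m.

P_out = 5.3 × 746 = 3954 W
ω = 2π × 967/60 = 101.3 rad/s
τ = P_out/ω = 3954/101.3 = 39 N·m

39 N·m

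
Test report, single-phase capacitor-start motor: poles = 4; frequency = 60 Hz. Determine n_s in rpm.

n_s = 120f/p = 120×60/4 = 1800 rpm

1800 rpm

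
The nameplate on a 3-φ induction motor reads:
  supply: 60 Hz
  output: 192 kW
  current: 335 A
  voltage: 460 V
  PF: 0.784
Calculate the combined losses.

17.3 kW

P_in = √3·V·I·cosφ = 1.732×460×335×0.784 = 209251 W
P_out = 192000 W
Losses = P_in − P_out = 209251 − 192000 = 17251 W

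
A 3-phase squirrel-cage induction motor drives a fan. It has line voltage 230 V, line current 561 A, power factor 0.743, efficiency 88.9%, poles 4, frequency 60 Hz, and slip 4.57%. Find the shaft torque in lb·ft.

P_in = √3·V·I·cosφ = 1.732 × 230 × 561 × 0.743 = 166046 W
P_out = η·P_in = 0.889 × 166046 = 147615 W
n_s = 120×60/4 = 1800 rpm; n = 1800×(1−0.0457) = 1718 rpm
ω = 2π×1718/60 = 179.9 rad/s
τ = P_out/ω = 147615/179.9 = 820.5 N·m
In lb·ft: 820.5/1.356 = 605 lb·ft

605 lb·ft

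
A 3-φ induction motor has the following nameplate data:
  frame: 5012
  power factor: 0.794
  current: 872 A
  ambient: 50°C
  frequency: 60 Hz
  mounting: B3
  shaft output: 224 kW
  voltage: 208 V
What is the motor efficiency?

P_out = 224 kW = 224000 W
P_in = √3·V_L·I_L·cosφ = 1.732 × 208 × 872 × 0.794 = 249430 W
η = P_out / P_in = 224000 / 249430 = 0.898 = 89.8%

89.8 %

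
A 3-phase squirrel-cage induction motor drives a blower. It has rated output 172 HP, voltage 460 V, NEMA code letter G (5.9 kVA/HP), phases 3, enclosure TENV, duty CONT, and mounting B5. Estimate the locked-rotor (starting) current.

1270 A

S_LR = 5.9 × 172 = 1014.8 kVA
I_LR = S_LR/(√3·V_L) = 1014800/(1.732×460) = 1270 A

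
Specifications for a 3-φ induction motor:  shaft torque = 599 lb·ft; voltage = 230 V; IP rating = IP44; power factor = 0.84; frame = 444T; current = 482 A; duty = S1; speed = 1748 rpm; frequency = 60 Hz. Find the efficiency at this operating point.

92.2 %

τ = 599 lb·ft × 1.356 = 812.2 N·m
ω = 2π × 1748/60 = 183.1 rad/s; P_out = τω = 812.2 × 183.1 = 148714 W
P_in = √3·V_L·I_L·cosφ = 1.732 × 230 × 482 × 0.84 = 161288 W
η = P_out / P_in = 148714 / 161288 = 0.922 = 92.2%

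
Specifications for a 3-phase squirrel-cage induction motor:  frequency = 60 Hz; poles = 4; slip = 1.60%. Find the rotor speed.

1771 rpm

n_s = 120f/p = 120×60/4 = 1800 rpm
n = n_s(1 − s) = 1800 × (1 − 0.016) = 1771 rpm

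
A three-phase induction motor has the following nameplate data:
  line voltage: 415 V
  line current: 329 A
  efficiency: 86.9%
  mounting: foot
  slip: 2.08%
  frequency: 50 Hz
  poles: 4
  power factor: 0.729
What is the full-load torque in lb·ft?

718 lb·ft

P_in = √3·V·I·cosφ = 1.732 × 415 × 329 × 0.729 = 172393 W
P_out = η·P_in = 0.869 × 172393 = 149810 W
n_s = 120×50/4 = 1500 rpm; n = 1500×(1−0.0208) = 1469 rpm
ω = 2π×1469/60 = 153.8 rad/s
τ = P_out/ω = 149810/153.8 = 974.1 N·m
In lb·ft: 974.1/1.356 = 718 lb·ft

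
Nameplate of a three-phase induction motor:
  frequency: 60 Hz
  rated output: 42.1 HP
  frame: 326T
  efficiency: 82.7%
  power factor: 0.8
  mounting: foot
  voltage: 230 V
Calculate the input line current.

P_out = 42.1 × 746 = 31407 W
P_in = P_out / η = 31407 / 0.827 = 37977 W
I_L = P_in / (√3·V_L·cosφ) = 37977 / (1.732 × 230 × 0.8) = 119 A

119 A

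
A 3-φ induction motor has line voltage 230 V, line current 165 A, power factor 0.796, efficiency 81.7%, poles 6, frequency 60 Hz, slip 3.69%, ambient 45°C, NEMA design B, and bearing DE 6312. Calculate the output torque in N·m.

353 N·m

P_in = √3·V·I·cosφ = 1.732 × 230 × 165 × 0.796 = 52321 W
P_out = η·P_in = 0.817 × 52321 = 42746 W
n_s = 120×60/6 = 1200 rpm; n = 1200×(1−0.0369) = 1156 rpm
ω = 2π×1156/60 = 121.1 rad/s
τ = P_out/ω = 42746/121.1 = 353 N·m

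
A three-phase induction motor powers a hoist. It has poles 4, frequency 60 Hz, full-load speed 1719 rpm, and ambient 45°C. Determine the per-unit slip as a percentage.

n_s = 120f/p = 120×60/4 = 1800 rpm
s = (n_s − n)/n_s = (1800 − 1719)/1800 = 0.0450

4.5 %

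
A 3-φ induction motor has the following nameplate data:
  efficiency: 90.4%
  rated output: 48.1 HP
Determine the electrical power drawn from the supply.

P_out = 48.1 × 746 = 35883 W
P_in = P_out/η = 35883/0.904 = 39694 W = 39.7 kW

39.7 kW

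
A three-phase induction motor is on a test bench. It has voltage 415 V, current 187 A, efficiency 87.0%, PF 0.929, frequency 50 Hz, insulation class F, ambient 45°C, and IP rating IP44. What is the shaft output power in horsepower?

P_in = √3·V·I·cosφ = 1.732 × 415 × 187 × 0.929 = 124869 W
P_out = η·P_in = 0.87 × 124869 = 108636 W
= 108636/746 = 146 HP

146 HP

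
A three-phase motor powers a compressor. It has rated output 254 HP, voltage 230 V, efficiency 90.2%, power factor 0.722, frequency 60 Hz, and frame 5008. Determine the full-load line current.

P_out = 254 × 746 = 189484 W
P_in = P_out / η = 189484 / 0.902 = 210071 W
I_L = P_in / (√3·V_L·cosφ) = 210071 / (1.732 × 230 × 0.722) = 730 A

730 A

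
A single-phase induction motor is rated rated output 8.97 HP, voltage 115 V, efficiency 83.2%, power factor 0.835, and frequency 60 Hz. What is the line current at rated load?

83.8 A

P_out = 8.97 × 746 = 6692 W
P_in = P_out / η = 6692 / 0.832 = 8043 W
I = P_in / (V·cosφ) = 8043 / (115 × 0.835) = 83.8 A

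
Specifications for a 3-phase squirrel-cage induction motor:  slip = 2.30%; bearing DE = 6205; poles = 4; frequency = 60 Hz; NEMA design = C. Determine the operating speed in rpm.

1759 rpm

n_s = 120f/p = 120×60/4 = 1800 rpm
n = n_s(1 − s) = 1800 × (1 − 0.023) = 1759 rpm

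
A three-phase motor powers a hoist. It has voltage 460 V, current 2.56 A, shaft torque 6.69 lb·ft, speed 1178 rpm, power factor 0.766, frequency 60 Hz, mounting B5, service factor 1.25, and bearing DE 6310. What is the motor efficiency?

71.6 %

τ = 6.69 lb·ft × 1.356 = 9.072 N·m
ω = 2π × 1178/60 = 123.4 rad/s; P_out = τω = 9.072 × 123.4 = 1119 W
P_in = √3·V_L·I_L·cosφ = 1.732 × 460 × 2.56 × 0.766 = 1562 W
η = P_out / P_in = 1119 / 1562 = 0.716 = 71.6%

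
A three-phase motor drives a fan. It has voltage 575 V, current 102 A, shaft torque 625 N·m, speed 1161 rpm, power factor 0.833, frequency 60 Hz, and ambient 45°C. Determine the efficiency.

89.8 %

ω = 2π × 1161/60 = 121.6 rad/s; P_out = τω = 625 × 121.6 = 76000 W
P_in = √3·V_L·I_L·cosφ = 1.732 × 575 × 102 × 0.833 = 84618 W
η = P_out / P_in = 76000 / 84618 = 0.898 = 89.8%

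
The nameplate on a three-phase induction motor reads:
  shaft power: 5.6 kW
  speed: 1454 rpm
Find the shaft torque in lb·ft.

ω = 2π × 1454/60 = 152.3 rad/s
τ = P/ω = 5600/152.3 = 36.77 N·m
In lb·ft: 36.77/1.356 = 27.1 lb·ft

27.1 lb·ft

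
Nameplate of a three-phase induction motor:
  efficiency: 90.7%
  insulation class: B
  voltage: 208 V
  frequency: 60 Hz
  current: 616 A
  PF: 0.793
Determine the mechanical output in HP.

P_in = √3·V·I·cosφ = 1.732 × 208 × 616 × 0.793 = 175981 W
P_out = η·P_in = 0.907 × 175981 = 159615 W
= 159615/746 = 214 HP

214 HP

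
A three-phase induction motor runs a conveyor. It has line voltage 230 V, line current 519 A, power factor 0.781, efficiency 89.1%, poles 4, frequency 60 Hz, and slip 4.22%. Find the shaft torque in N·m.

P_in = √3·V·I·cosφ = 1.732 × 230 × 519 × 0.781 = 161471 W
P_out = η·P_in = 0.891 × 161471 = 143871 W
n_s = 120×60/4 = 1800 rpm; n = 1800×(1−0.0422) = 1724 rpm
ω = 2π×1724/60 = 180.5 rad/s
τ = P_out/ω = 143871/180.5 = 797 N·m

797 N·m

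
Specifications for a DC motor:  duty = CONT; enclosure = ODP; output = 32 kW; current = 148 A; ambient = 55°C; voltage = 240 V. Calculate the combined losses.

3520 W

P_in = V·I = 240×148 = 35520 W
P_out = 32000 W
Losses = P_in − P_out = 35520 − 32000 = 3520 W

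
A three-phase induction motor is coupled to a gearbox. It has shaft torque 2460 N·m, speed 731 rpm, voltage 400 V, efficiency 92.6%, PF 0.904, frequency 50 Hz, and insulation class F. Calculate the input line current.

325 A

ω = 2π×731/60 = 76.55 rad/s; P_out = τω = 2460 × 76.55 = 188313 W
P_in = P_out / η = 188313 / 0.926 = 203362 W
I_L = P_in / (√3·V_L·cosφ) = 203362 / (1.732 × 400 × 0.904) = 325 A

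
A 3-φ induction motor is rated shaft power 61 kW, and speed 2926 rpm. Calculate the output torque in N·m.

199 N·m

ω = 2π × 2926/60 = 306.4 rad/s
τ = P/ω = 61000/306.4 = 199 N·m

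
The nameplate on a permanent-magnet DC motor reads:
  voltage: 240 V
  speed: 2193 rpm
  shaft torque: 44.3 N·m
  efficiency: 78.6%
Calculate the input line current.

ω = 2π×2193/60 = 229.7 rad/s; P_out = τω = 44.3 × 229.7 = 10176 W
P_in = P_out / η = 10176 / 0.786 = 12947 W
I = P_in / V = 12947 / 240 = 53.9 A

53.9 A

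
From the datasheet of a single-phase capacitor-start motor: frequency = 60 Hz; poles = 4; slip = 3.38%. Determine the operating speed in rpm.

1739 rpm

n_s = 120f/p = 120×60/4 = 1800 rpm
n = n_s(1 − s) = 1800 × (1 − 0.0338) = 1739 rpm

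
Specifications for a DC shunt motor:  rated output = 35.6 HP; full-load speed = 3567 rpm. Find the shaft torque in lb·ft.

P_out = 35.6 × 746 = 26558 W
ω = 2π × 3567/60 = 373.5 rad/s
τ = P_out/ω = 26558/373.5 = 71.11 N·m
In lb·ft: 71.11/1.356 = 52.4 lb·ft

52.4 lb·ft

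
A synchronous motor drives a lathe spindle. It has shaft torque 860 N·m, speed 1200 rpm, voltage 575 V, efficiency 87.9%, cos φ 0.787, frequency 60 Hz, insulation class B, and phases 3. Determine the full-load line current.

157 A

ω = 2π×1200/60 = 125.7 rad/s; P_out = τω = 860 × 125.7 = 108102 W
P_in = P_out / η = 108102 / 0.879 = 122983 W
I_L = P_in / (√3·V_L·cosφ) = 122983 / (1.732 × 575 × 0.787) = 157 A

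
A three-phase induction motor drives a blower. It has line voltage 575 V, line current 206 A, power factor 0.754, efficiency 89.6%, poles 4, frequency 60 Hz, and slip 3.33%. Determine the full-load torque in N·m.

P_in = √3·V·I·cosφ = 1.732 × 575 × 206 × 0.754 = 154687 W
P_out = η·P_in = 0.896 × 154687 = 138600 W
n_s = 120×60/4 = 1800 rpm; n = 1800×(1−0.0333) = 1740 rpm
ω = 2π×1740/60 = 182.2 rad/s
τ = P_out/ω = 138600/182.2 = 761 N·m

761 N·m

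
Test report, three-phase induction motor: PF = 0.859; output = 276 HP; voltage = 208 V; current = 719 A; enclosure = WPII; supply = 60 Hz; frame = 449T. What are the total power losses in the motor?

16.6 kW

P_in = √3·V·I·cosφ = 1.732×208×719×0.859 = 222502 W
P_out = 276×746 = 205896 W
Losses = P_in − P_out = 222502 − 205896 = 16606 W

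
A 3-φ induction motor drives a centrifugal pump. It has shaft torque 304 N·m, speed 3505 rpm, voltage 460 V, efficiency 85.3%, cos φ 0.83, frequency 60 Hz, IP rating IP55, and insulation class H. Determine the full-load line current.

198 A

ω = 2π×3505/60 = 367 rad/s; P_out = τω = 304 × 367 = 111568 W
P_in = P_out / η = 111568 / 0.853 = 130795 W
I_L = P_in / (√3·V_L·cosφ) = 130795 / (1.732 × 460 × 0.83) = 198 A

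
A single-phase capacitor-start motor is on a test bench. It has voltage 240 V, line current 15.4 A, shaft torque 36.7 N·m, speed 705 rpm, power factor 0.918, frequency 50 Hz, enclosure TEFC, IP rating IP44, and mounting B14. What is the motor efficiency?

79.9 %

ω = 2π × 705/60 = 73.83 rad/s; P_out = τω = 36.7 × 73.83 = 2710 W
P_in = V·I·cosφ = 240 × 15.4 × 0.918 = 3393 W
η = P_out / P_in = 2710 / 3393 = 0.799 = 79.9%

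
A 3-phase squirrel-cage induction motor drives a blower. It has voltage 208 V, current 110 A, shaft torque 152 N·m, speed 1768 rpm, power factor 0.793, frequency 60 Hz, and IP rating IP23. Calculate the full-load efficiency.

89.5 %

ω = 2π × 1768/60 = 185.1 rad/s; P_out = τω = 152 × 185.1 = 28135 W
P_in = √3·V_L·I_L·cosφ = 1.732 × 208 × 110 × 0.793 = 31425 W
η = P_out / P_in = 28135 / 31425 = 0.895 = 89.5%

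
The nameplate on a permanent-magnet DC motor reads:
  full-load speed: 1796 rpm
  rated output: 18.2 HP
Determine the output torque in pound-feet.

P_out = 18.2 × 746 = 13577 W
ω = 2π × 1796/60 = 188.1 rad/s
τ = P_out/ω = 13577/188.1 = 72.18 N·m
In lb·ft: 72.18/1.356 = 53.2 lb·ft

53.2 lb·ft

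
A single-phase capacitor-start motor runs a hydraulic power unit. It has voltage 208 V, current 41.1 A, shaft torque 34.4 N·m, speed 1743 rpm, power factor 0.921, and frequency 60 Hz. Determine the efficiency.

ω = 2π × 1743/60 = 182.5 rad/s; P_out = τω = 34.4 × 182.5 = 6278 W
P_in = V·I·cosφ = 208 × 41.1 × 0.921 = 7873 W
η = P_out / P_in = 6278 / 7873 = 0.797 = 79.7%

79.7 %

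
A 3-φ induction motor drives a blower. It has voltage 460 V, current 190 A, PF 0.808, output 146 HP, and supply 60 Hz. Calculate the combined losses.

13.4 kW

P_in = √3·V·I·cosφ = 1.732×460×190×0.808 = 122312 W
P_out = 146×746 = 108916 W
Losses = P_in − P_out = 122312 − 108916 = 13396 W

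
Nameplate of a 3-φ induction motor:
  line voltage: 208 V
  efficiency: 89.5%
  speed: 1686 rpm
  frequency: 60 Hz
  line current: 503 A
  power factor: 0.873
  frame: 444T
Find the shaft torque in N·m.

P_in = √3·V·I·cosφ = 1.732 × 208 × 503 × 0.873 = 158195 W
P_out = η·P_in = 0.895 × 158195 = 141585 W
n = 1686 rpm
ω = 2π×1686/60 = 176.6 rad/s
τ = P_out/ω = 141585/176.6 = 802 N·m

802 N·m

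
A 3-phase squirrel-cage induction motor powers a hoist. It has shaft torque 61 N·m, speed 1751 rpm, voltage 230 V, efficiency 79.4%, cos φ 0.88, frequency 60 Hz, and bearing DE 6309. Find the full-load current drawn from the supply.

40.2 A

ω = 2π×1751/60 = 183.4 rad/s; P_out = τω = 61 × 183.4 = 11187 W
P_in = P_out / η = 11187 / 0.794 = 14089 W
I_L = P_in / (√3·V_L·cosφ) = 14089 / (1.732 × 230 × 0.88) = 40.2 A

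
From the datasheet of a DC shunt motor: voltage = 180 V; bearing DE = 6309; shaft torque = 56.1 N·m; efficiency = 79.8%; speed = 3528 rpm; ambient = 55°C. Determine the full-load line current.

ω = 2π×3528/60 = 369.5 rad/s; P_out = τω = 56.1 × 369.5 = 20729 W
P_in = P_out / η = 20729 / 0.798 = 25976 W
I = P_in / V = 25976 / 180 = 144 A

144 A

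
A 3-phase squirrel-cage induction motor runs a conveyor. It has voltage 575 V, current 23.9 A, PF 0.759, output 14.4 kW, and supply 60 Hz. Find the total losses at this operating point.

3.67 kW

P_in = √3·V·I·cosφ = 1.732×575×23.9×0.759 = 18066 W
P_out = 14400 W
Losses = P_in − P_out = 18066 − 14400 = 3666 W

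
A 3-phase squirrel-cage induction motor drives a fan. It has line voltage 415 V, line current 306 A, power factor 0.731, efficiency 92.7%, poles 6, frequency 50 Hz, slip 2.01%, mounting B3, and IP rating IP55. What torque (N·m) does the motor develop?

1450 N·m

P_in = √3·V·I·cosφ = 1.732 × 415 × 306 × 0.731 = 160781 W
P_out = η·P_in = 0.927 × 160781 = 149044 W
n_s = 120×50/6 = 1000 rpm; n = 1000×(1−0.0201) = 980 rpm
ω = 2π×980/60 = 102.6 rad/s
τ = P_out/ω = 149044/102.6 = 1450 N·m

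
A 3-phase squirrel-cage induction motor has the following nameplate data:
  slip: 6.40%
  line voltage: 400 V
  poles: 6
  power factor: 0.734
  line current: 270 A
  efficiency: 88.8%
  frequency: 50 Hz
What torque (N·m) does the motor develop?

1240 N·m

P_in = √3·V·I·cosφ = 1.732 × 400 × 270 × 0.734 = 137299 W
P_out = η·P_in = 0.888 × 137299 = 121922 W
n_s = 120×50/6 = 1000 rpm; n = 1000×(1−0.064) = 936 rpm
ω = 2π×936/60 = 98.02 rad/s
τ = P_out/ω = 121922/98.02 = 1240 N·m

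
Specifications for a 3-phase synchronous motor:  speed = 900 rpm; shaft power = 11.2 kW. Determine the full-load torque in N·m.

119 N·m

ω = 2π × 900/60 = 94.25 rad/s
τ = P/ω = 11200/94.25 = 119 N·m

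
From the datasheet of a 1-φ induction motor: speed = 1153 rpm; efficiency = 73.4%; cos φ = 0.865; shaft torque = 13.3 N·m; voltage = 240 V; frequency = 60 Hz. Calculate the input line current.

10.5 A

ω = 2π×1153/60 = 120.7 rad/s; P_out = τω = 13.3 × 120.7 = 1605 W
P_in = P_out / η = 1605 / 0.734 = 2187 W
I = P_in / (V·cosφ) = 2187 / (240 × 0.865) = 10.5 A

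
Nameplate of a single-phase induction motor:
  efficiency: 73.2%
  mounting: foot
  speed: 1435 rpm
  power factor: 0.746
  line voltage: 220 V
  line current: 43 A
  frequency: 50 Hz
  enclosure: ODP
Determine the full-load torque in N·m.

P_in = V·I·cosφ = 220 × 43 × 0.746 = 7057 W
P_out = η·P_in = 0.732 × 7057 = 5166 W
n = 1435 rpm
ω = 2π×1435/60 = 150.3 rad/s
τ = P_out/ω = 5166/150.3 = 34.4 N·m

34.4 N·m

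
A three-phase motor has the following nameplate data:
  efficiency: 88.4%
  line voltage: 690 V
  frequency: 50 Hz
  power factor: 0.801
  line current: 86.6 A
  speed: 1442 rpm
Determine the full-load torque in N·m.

P_in = √3·V·I·cosφ = 1.732 × 690 × 86.6 × 0.801 = 82899 W
P_out = η·P_in = 0.884 × 82899 = 73283 W
n = 1442 rpm
ω = 2π×1442/60 = 151 rad/s
τ = P_out/ω = 73283/151 = 485 N·m

485 N·m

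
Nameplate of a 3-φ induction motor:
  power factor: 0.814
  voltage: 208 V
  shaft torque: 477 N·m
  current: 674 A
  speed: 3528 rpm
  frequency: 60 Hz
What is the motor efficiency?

89.2 %

ω = 2π × 3528/60 = 369.5 rad/s; P_out = τω = 477 × 369.5 = 176252 W
P_in = √3·V_L·I_L·cosφ = 1.732 × 208 × 674 × 0.814 = 197649 W
η = P_out / P_in = 176252 / 197649 = 0.892 = 89.2%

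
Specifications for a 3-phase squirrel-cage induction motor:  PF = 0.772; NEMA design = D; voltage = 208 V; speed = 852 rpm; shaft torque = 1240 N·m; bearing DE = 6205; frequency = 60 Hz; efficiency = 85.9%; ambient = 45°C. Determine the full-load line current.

463 A

ω = 2π×852/60 = 89.22 rad/s; P_out = τω = 1240 × 89.22 = 110633 W
P_in = P_out / η = 110633 / 0.859 = 128793 W
I_L = P_in / (√3·V_L·cosφ) = 128793 / (1.732 × 208 × 0.772) = 463 A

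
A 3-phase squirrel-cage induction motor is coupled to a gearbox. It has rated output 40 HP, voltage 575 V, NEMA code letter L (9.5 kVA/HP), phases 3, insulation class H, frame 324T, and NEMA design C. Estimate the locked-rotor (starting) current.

S_LR = 9.5 × 40 = 380 kVA
I_LR = S_LR/(√3·V_L) = 380000/(1.732×575) = 382 A

382 A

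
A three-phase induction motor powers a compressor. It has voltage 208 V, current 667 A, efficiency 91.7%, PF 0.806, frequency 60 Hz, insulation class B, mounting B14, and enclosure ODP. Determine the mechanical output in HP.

P_in = √3·V·I·cosφ = 1.732 × 208 × 667 × 0.806 = 193674 W
P_out = η·P_in = 0.917 × 193674 = 177599 W
= 177599/746 = 238 HP

238 HP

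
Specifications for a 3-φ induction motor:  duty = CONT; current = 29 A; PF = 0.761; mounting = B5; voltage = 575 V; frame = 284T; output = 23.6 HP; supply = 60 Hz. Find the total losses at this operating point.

P_in = √3·V·I·cosφ = 1.732×575×29×0.761 = 21979 W
P_out = 23.6×746 = 17606 W
Losses = P_in − P_out = 21979 − 17606 = 4373 W

4370 W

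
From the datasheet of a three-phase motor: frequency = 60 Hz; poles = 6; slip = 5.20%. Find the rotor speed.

1138 rpm

n_s = 120f/p = 120×60/6 = 1200 rpm
n = n_s(1 − s) = 1200 × (1 − 0.052) = 1138 rpm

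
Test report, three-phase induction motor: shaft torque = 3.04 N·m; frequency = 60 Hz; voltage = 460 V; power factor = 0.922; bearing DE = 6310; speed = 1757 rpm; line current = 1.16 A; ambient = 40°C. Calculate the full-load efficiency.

65.6 %

ω = 2π × 1757/60 = 184 rad/s; P_out = τω = 3.04 × 184 = 559 W
P_in = √3·V_L·I_L·cosφ = 1.732 × 460 × 1.16 × 0.922 = 852 W
η = P_out / P_in = 559 / 852 = 0.656 = 65.6%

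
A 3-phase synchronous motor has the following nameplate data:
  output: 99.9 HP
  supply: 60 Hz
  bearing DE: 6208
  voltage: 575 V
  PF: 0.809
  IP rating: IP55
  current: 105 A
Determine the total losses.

10100 W

P_in = √3·V·I·cosφ = 1.732×575×105×0.809 = 84597 W
P_out = 99.9×746 = 74525 W
Losses = P_in − P_out = 84597 − 74525 = 10072 W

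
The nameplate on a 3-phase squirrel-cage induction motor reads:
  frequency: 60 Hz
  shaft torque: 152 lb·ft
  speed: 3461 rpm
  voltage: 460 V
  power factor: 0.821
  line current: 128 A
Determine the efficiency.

τ = 152 lb·ft × 1.356 = 206.1 N·m
ω = 2π × 3461/60 = 362.4 rad/s; P_out = τω = 206.1 × 362.4 = 74691 W
P_in = √3·V_L·I_L·cosφ = 1.732 × 460 × 128 × 0.821 = 83726 W
η = P_out / P_in = 74691 / 83726 = 0.892 = 89.2%

89.2 %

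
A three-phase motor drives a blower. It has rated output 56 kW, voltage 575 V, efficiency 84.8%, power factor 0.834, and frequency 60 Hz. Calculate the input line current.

79.5 A

P_out = 56 kW = 56000 W
P_in = P_out / η = 56000 / 0.848 = 66038 W
I_L = P_in / (√3·V_L·cosφ) = 66038 / (1.732 × 575 × 0.834) = 79.5 A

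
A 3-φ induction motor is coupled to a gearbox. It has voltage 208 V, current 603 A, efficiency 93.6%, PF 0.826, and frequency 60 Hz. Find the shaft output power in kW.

P_in = √3·V·I·cosφ = 1.732 × 208 × 603 × 0.826 = 179436 W
P_out = η·P_in = 0.936 × 179436 = 167952 W

168 kW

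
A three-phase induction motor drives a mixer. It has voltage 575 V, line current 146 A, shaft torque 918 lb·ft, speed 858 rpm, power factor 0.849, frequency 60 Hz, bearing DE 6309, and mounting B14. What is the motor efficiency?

τ = 918 lb·ft × 1.356 = 1245 N·m
ω = 2π × 858/60 = 89.85 rad/s; P_out = τω = 1245 × 89.85 = 111863 W
P_in = √3·V_L·I_L·cosφ = 1.732 × 575 × 146 × 0.849 = 123446 W
η = P_out / P_in = 111863 / 123446 = 0.906 = 90.6%

90.6 %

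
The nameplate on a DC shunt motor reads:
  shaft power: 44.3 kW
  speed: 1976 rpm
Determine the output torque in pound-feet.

ω = 2π × 1976/60 = 206.9 rad/s
τ = P/ω = 44300/206.9 = 214.1 N·m
In lb·ft: 214.1/1.356 = 158 lb·ft

158 lb·ft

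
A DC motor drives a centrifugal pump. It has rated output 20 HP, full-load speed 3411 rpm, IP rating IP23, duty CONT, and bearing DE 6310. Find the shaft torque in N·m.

P_out = 20 × 746 = 14920 W
ω = 2π × 3411/60 = 357.2 rad/s
τ = P_out/ω = 14920/357.2 = 41.8 N·m

41.8 N·m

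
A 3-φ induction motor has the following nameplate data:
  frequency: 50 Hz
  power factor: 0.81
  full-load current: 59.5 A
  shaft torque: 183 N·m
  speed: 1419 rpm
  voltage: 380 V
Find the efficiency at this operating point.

85.7 %

ω = 2π × 1419/60 = 148.6 rad/s; P_out = τω = 183 × 148.6 = 27194 W
P_in = √3·V_L·I_L·cosφ = 1.732 × 380 × 59.5 × 0.81 = 31720 W
η = P_out / P_in = 27194 / 31720 = 0.857 = 85.7%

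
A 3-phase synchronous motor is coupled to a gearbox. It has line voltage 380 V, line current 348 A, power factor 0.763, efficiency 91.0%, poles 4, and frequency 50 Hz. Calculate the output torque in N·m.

P_in = √3·V·I·cosφ = 1.732 × 380 × 348 × 0.763 = 174757 W
P_out = η·P_in = 0.91 × 174757 = 159029 W
n = n_s = 120×50/4 = 1500 rpm (synchronous)
ω = 2π×1500/60 = 157.1 rad/s
τ = P_out/ω = 159029/157.1 = 1010 N·m

1010 N·m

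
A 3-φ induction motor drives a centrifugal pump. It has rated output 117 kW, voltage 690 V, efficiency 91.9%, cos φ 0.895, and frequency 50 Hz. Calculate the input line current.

P_out = 117 kW = 117000 W
P_in = P_out / η = 117000 / 0.919 = 127312 W
I_L = P_in / (√3·V_L·cosφ) = 127312 / (1.732 × 690 × 0.895) = 119 A

119 A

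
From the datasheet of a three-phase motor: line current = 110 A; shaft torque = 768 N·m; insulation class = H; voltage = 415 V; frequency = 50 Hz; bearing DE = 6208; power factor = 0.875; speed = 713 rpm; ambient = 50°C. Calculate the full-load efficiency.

82.9 %

ω = 2π × 713/60 = 74.67 rad/s; P_out = τω = 768 × 74.67 = 57347 W
P_in = √3·V_L·I_L·cosφ = 1.732 × 415 × 110 × 0.875 = 69183 W
η = P_out / P_in = 57347 / 69183 = 0.829 = 82.9%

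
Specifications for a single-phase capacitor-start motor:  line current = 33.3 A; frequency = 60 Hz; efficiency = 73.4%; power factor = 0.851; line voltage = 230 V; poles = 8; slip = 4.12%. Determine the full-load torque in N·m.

52.9 N·m

P_in = V·I·cosφ = 230 × 33.3 × 0.851 = 6518 W
P_out = η·P_in = 0.734 × 6518 = 4784 W
n_s = 120×60/8 = 900 rpm; n = 900×(1−0.0412) = 863 rpm
ω = 2π×863/60 = 90.37 rad/s
τ = P_out/ω = 4784/90.37 = 52.9 N·m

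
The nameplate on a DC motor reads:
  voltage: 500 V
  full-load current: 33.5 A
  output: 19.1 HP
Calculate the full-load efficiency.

P_out = 19.1 × 746 = 14249 W
P_in = V·I = 500 × 33.5 = 16750 W
η = P_out / P_in = 14249 / 16750 = 0.851 = 85.1%

85.1 %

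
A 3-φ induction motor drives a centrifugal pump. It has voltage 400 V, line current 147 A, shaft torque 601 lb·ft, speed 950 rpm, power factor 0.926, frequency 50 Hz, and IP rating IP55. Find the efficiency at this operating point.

86.0 %

τ = 601 lb·ft × 1.356 = 815 N·m
ω = 2π × 950/60 = 99.48 rad/s; P_out = τω = 815 × 99.48 = 81076 W
P_in = √3·V_L·I_L·cosφ = 1.732 × 400 × 147 × 0.926 = 94305 W
η = P_out / P_in = 81076 / 94305 = 0.860 = 86.0%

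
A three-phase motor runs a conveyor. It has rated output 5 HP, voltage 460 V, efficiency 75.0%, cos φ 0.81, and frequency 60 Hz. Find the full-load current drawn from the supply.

7.71 A

P_out = 5 × 746 = 3730 W
P_in = P_out / η = 3730 / 0.750 = 4973 W
I_L = P_in / (√3·V_L·cosφ) = 4973 / (1.732 × 460 × 0.81) = 7.71 A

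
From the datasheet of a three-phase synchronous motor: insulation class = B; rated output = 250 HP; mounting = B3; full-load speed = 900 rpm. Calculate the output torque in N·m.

P_out = 250 × 746 = 186500 W
ω = 2π × 900/60 = 94.25 rad/s
τ = P_out/ω = 186500/94.25 = 1980 N·m

1980 N·m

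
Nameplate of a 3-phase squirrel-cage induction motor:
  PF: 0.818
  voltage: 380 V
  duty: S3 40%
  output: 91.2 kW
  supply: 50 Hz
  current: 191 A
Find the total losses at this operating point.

11.6 kW

P_in = √3·V·I·cosφ = 1.732×380×191×0.818 = 102830 W
P_out = 91200 W
Losses = P_in − P_out = 102830 − 91200 = 11630 W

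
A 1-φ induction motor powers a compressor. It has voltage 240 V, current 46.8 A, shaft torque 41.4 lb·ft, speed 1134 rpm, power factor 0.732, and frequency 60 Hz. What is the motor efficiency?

81.1 %

τ = 41.4 lb·ft × 1.356 = 56.14 N·m
ω = 2π × 1134/60 = 118.8 rad/s; P_out = τω = 56.14 × 118.8 = 6669 W
P_in = V·I·cosφ = 240 × 46.8 × 0.732 = 8222 W
η = P_out / P_in = 6669 / 8222 = 0.811 = 81.1%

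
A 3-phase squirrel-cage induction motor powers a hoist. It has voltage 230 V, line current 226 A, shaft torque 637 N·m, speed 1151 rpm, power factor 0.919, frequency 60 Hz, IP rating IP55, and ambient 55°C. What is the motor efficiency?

ω = 2π × 1151/60 = 120.5 rad/s; P_out = τω = 637 × 120.5 = 76759 W
P_in = √3·V_L·I_L·cosφ = 1.732 × 230 × 226 × 0.919 = 82737 W
η = P_out / P_in = 76759 / 82737 = 0.928 = 92.8%

92.8 %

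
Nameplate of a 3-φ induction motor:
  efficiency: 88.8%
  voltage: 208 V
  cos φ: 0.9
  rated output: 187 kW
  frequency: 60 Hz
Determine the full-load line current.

P_out = 187 kW = 187000 W
P_in = P_out / η = 187000 / 0.888 = 210586 W
I_L = P_in / (√3·V_L·cosφ) = 210586 / (1.732 × 208 × 0.9) = 649 A

649 A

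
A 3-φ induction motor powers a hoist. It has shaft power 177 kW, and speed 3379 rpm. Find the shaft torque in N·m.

500 N·m

ω = 2π × 3379/60 = 353.8 rad/s
τ = P/ω = 177000/353.8 = 500 N·m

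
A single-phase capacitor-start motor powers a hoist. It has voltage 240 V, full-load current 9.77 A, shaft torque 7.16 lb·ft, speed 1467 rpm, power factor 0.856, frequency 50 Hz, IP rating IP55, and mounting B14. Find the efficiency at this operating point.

τ = 7.16 lb·ft × 1.356 = 9.709 N·m
ω = 2π × 1467/60 = 153.6 rad/s; P_out = τω = 9.709 × 153.6 = 1491 W
P_in = V·I·cosφ = 240 × 9.77 × 0.856 = 2007 W
η = P_out / P_in = 1491 / 2007 = 0.743 = 74.3%

74.3 %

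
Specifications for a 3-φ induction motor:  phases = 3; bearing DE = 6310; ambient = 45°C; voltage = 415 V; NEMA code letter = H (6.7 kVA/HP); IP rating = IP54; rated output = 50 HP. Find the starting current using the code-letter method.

S_LR = 6.7 × 50 = 335 kVA
I_LR = S_LR/(√3·V_L) = 335000/(1.732×415) = 466 A

466 A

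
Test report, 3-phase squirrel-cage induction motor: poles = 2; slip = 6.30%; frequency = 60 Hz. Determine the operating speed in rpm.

3373 rpm

n_s = 120f/p = 120×60/2 = 3600 rpm
n = n_s(1 − s) = 3600 × (1 − 0.063) = 3373 rpm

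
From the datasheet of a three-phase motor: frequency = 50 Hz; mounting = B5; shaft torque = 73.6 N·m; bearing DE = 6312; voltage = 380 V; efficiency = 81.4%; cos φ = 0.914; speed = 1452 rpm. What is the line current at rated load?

ω = 2π×1452/60 = 152.1 rad/s; P_out = τω = 73.6 × 152.1 = 11195 W
P_in = P_out / η = 11195 / 0.814 = 13753 W
I_L = P_in / (√3·V_L·cosφ) = 13753 / (1.732 × 380 × 0.914) = 22.9 A

22.9 A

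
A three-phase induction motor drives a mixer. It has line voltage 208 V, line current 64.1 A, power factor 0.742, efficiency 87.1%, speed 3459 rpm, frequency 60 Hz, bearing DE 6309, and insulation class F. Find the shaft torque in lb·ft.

30.4 lb·ft

P_in = √3·V·I·cosφ = 1.732 × 208 × 64.1 × 0.742 = 17135 W
P_out = η·P_in = 0.871 × 17135 = 14925 W
n = 3459 rpm
ω = 2π×3459/60 = 362.2 rad/s
τ = P_out/ω = 14925/362.2 = 41.21 N·m
In lb·ft: 41.21/1.356 = 30.4 lb·ft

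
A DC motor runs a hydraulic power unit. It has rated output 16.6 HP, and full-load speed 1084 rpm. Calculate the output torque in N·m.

P_out = 16.6 × 746 = 12384 W
ω = 2π × 1084/60 = 113.5 rad/s
τ = P_out/ω = 12384/113.5 = 109 N·m

109 N·m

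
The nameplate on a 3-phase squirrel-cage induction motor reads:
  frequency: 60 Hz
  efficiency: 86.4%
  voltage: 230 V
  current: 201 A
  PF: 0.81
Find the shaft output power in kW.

P_in = √3·V·I·cosφ = 1.732 × 230 × 201 × 0.81 = 64857 W
P_out = η·P_in = 0.864 × 64857 = 56036 W

56 kW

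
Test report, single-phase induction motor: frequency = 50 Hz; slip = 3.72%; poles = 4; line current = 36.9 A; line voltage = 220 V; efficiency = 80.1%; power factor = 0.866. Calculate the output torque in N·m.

37.2 N·m

P_in = V·I·cosφ = 220 × 36.9 × 0.866 = 7030 W
P_out = η·P_in = 0.801 × 7030 = 5631 W
n_s = 120×50/4 = 1500 rpm; n = 1500×(1−0.0372) = 1444 rpm
ω = 2π×1444/60 = 151.2 rad/s
τ = P_out/ω = 5631/151.2 = 37.2 N·m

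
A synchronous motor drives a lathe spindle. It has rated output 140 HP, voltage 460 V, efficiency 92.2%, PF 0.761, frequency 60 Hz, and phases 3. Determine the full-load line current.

P_out = 140 × 746 = 104440 W
P_in = P_out / η = 104440 / 0.922 = 113275 W
I_L = P_in / (√3·V_L·cosφ) = 113275 / (1.732 × 460 × 0.761) = 187 A

187 A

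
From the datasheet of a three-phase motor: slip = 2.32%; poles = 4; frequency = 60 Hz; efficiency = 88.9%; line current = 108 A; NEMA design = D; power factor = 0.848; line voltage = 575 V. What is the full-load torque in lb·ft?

325 lb·ft

P_in = √3·V·I·cosφ = 1.732 × 575 × 108 × 0.848 = 91209 W
P_out = η·P_in = 0.889 × 91209 = 81085 W
n_s = 120×60/4 = 1800 rpm; n = 1800×(1−0.0232) = 1758 rpm
ω = 2π×1758/60 = 184.1 rad/s
τ = P_out/ω = 81085/184.1 = 440.4 N·m
In lb·ft: 440.4/1.356 = 325 lb·ft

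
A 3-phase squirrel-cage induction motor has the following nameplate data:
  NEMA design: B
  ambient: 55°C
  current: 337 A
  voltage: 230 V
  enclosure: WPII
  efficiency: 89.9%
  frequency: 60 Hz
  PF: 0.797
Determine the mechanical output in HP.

129 HP

P_in = √3·V·I·cosφ = 1.732 × 230 × 337 × 0.797 = 106995 W
P_out = η·P_in = 0.899 × 106995 = 96189 W
= 96189/746 = 129 HP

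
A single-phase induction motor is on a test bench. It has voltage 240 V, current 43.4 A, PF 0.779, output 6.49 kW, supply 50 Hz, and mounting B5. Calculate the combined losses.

P_in = V·I·cosφ = 240×43.4×0.779 = 8114 W
P_out = 6490 W
Losses = P_in − P_out = 8114 − 6490 = 1624 W

1620 W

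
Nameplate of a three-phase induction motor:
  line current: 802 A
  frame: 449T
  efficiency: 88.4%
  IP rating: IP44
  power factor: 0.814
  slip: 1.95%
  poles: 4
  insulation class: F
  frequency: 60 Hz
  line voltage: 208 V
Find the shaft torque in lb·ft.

830 lb·ft

P_in = √3·V·I·cosφ = 1.732 × 208 × 802 × 0.814 = 235185 W
P_out = η·P_in = 0.884 × 235185 = 207904 W
n_s = 120×60/4 = 1800 rpm; n = 1800×(1−0.0195) = 1765 rpm
ω = 2π×1765/60 = 184.8 rad/s
τ = P_out/ω = 207904/184.8 = 1125 N·m
In lb·ft: 1125/1.356 = 830 lb·ft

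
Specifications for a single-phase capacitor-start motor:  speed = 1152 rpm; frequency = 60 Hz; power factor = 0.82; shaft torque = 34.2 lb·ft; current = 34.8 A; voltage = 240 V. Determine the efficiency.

81.7 %

τ = 34.2 lb·ft × 1.356 = 46.38 N·m
ω = 2π × 1152/60 = 120.6 rad/s; P_out = τω = 46.38 × 120.6 = 5593 W
P_in = V·I·cosφ = 240 × 34.8 × 0.82 = 6849 W
η = P_out / P_in = 5593 / 6849 = 0.817 = 81.7%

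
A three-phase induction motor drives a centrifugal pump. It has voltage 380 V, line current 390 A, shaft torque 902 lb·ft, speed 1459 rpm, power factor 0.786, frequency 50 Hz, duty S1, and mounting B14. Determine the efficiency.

τ = 902 lb·ft × 1.356 = 1223 N·m
ω = 2π × 1459/60 = 152.8 rad/s; P_out = τω = 1223 × 152.8 = 186874 W
P_in = √3·V_L·I_L·cosφ = 1.732 × 380 × 390 × 0.786 = 201752 W
η = P_out / P_in = 186874 / 201752 = 0.926 = 92.6%

92.6 %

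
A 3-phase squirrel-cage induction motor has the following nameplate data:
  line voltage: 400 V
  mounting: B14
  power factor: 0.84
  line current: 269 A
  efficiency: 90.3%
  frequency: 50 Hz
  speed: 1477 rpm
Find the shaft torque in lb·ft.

674 lb·ft

P_in = √3·V·I·cosφ = 1.732 × 400 × 269 × 0.84 = 156545 W
P_out = η·P_in = 0.903 × 156545 = 141360 W
n = 1477 rpm
ω = 2π×1477/60 = 154.7 rad/s
τ = P_out/ω = 141360/154.7 = 913.8 N·m
In lb·ft: 913.8/1.356 = 674 lb·ft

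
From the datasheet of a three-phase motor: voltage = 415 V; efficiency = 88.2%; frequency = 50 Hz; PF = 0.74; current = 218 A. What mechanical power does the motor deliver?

102 kW

P_in = √3·V·I·cosφ = 1.732 × 415 × 218 × 0.74 = 115954 W
P_out = η·P_in = 0.882 × 115954 = 102271 W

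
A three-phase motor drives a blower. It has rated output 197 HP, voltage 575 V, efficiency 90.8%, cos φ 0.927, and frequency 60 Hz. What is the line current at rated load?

P_out = 197 × 746 = 146962 W
P_in = P_out / η = 146962 / 0.908 = 161852 W
I_L = P_in / (√3·V_L·cosφ) = 161852 / (1.732 × 575 × 0.927) = 175 A

175 A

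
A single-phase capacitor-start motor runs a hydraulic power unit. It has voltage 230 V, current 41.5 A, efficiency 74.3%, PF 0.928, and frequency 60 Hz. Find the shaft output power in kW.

6.58 kW

P_in = V·I·cosφ = 230 × 41.5 × 0.928 = 8858 W
P_out = η·P_in = 0.743 × 8858 = 6581 W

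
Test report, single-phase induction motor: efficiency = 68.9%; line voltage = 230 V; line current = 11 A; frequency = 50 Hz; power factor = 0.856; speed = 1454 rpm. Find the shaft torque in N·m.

P_in = V·I·cosφ = 230 × 11 × 0.856 = 2166 W
P_out = η·P_in = 0.689 × 2166 = 1492 W
n = 1454 rpm
ω = 2π×1454/60 = 152.3 rad/s
τ = P_out/ω = 1492/152.3 = 9.8 N·m

9.8 N·m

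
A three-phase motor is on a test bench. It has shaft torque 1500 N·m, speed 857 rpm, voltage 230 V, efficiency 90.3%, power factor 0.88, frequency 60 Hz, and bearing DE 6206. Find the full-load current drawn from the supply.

ω = 2π×857/60 = 89.74 rad/s; P_out = τω = 1500 × 89.74 = 134610 W
P_in = P_out / η = 134610 / 0.903 = 149070 W
I_L = P_in / (√3·V_L·cosφ) = 149070 / (1.732 × 230 × 0.88) = 425 A

425 A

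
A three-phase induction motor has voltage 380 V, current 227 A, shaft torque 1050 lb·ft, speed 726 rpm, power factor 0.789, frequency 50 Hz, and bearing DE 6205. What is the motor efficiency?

τ = 1050 lb·ft × 1.356 = 1424 N·m
ω = 2π × 726/60 = 76.03 rad/s; P_out = τω = 1424 × 76.03 = 108267 W
P_in = √3·V_L·I_L·cosφ = 1.732 × 380 × 227 × 0.789 = 117878 W
η = P_out / P_in = 108267 / 117878 = 0.918 = 91.8%

91.8 %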